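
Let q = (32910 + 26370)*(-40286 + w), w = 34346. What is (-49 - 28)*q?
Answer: 27113486400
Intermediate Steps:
q = -352123200 (q = (32910 + 26370)*(-40286 + 34346) = 59280*(-5940) = -352123200)
(-49 - 28)*q = (-49 - 28)*(-352123200) = -77*(-352123200) = 27113486400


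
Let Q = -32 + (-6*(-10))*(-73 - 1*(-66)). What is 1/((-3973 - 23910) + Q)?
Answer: -1/28335 ≈ -3.5292e-5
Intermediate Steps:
Q = -452 (Q = -32 + 60*(-73 + 66) = -32 + 60*(-7) = -32 - 420 = -452)
1/((-3973 - 23910) + Q) = 1/((-3973 - 23910) - 452) = 1/(-27883 - 452) = 1/(-28335) = -1/28335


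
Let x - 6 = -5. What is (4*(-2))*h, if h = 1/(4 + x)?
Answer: -8/5 ≈ -1.6000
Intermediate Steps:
x = 1 (x = 6 - 5 = 1)
h = ⅕ (h = 1/(4 + 1) = 1/5 = ⅕ ≈ 0.20000)
(4*(-2))*h = (4*(-2))*(⅕) = -8*⅕ = -8/5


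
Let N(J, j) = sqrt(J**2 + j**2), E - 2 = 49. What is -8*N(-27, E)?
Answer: -24*sqrt(370) ≈ -461.65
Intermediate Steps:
E = 51 (E = 2 + 49 = 51)
-8*N(-27, E) = -8*sqrt((-27)**2 + 51**2) = -8*sqrt(729 + 2601) = -24*sqrt(370)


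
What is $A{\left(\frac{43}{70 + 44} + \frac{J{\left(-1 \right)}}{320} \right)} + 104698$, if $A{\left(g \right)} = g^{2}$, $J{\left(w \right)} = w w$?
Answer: $\frac{34832821446769}{332697600} \approx 1.047 \cdot 10^{5}$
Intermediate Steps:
$J{\left(w \right)} = w^{2}$
$A{\left(\frac{43}{70 + 44} + \frac{J{\left(-1 \right)}}{320} \right)} + 104698 = \left(\frac{43}{70 + 44} + \frac{\left(-1\right)^{2}}{320}\right)^{2} + 104698 = \left(\frac{43}{114} + 1 \cdot \frac{1}{320}\right)^{2} + 104698 = \left(43 \cdot \frac{1}{114} + \frac{1}{320}\right)^{2} + 104698 = \left(\frac{43}{114} + \frac{1}{320}\right)^{2} + 104698 = \left(\frac{6937}{18240}\right)^{2} + 104698 = \frac{48121969}{332697600} + 104698 = \frac{34832821446769}{332697600}$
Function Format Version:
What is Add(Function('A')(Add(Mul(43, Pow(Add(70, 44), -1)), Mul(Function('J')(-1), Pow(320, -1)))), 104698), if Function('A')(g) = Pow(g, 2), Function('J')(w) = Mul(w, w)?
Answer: Rational(34832821446769, 332697600) ≈ 1.0470e+5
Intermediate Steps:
Function('J')(w) = Pow(w, 2)
Add(Function('A')(Add(Mul(43, Pow(Add(70, 44), -1)), Mul(Function('J')(-1), Pow(320, -1)))), 104698) = Add(Pow(Add(Mul(43, Pow(Add(70, 44), -1)), Mul(Pow(-1, 2), Pow(320, -1))), 2), 104698) = Add(Pow(Add(Mul(43, Pow(114, -1)), Mul(1, Rational(1, 320))), 2), 104698) = Add(Pow(Add(Mul(43, Rational(1, 114)), Rational(1, 320)), 2), 104698) = Add(Pow(Add(Rational(43, 114), Rational(1, 320)), 2), 104698) = Add(Pow(Rational(6937, 18240), 2), 104698) = Add(Rational(48121969, 332697600), 104698) = Rational(34832821446769, 332697600)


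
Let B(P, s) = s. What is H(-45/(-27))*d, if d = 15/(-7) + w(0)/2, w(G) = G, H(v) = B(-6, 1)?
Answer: -15/7 ≈ -2.1429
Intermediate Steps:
H(v) = 1
d = -15/7 (d = 15/(-7) + 0/2 = 15*(-⅐) + 0*(½) = -15/7 + 0 = -15/7 ≈ -2.1429)
H(-45/(-27))*d = 1*(-15/7) = -15/7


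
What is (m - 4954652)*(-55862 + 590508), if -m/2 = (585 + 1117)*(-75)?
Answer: -2512489749392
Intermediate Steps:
m = 255300 (m = -2*(585 + 1117)*(-75) = -3404*(-75) = -2*(-127650) = 255300)
(m - 4954652)*(-55862 + 590508) = (255300 - 4954652)*(-55862 + 590508) = -4699352*534646 = -2512489749392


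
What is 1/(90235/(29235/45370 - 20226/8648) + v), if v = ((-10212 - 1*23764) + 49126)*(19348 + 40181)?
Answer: 33241467/29977523799854270 ≈ 1.1089e-9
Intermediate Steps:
v = 901864350 (v = ((-10212 - 23764) + 49126)*59529 = (-33976 + 49126)*59529 = 15150*59529 = 901864350)
1/(90235/(29235/45370 - 20226/8648) + v) = 1/(90235/(29235/45370 - 20226/8648) + 901864350) = 1/(90235/(29235*(1/45370) - 20226*1/8648) + 901864350) = 1/(90235/(5847/9074 - 10113/4324) + 901864350) = 1/(90235/(-33241467/19617988) + 901864350) = 1/(90235*(-19617988/33241467) + 901864350) = 1/(-1770229147180/33241467 + 901864350) = 1/(29977523799854270/33241467) = 33241467/29977523799854270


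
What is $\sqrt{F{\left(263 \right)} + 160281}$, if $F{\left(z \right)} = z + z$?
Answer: $\sqrt{160807} \approx 401.01$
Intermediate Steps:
$F{\left(z \right)} = 2 z$
$\sqrt{F{\left(263 \right)} + 160281} = \sqrt{2 \cdot 263 + 160281} = \sqrt{526 + 160281} = \sqrt{160807}$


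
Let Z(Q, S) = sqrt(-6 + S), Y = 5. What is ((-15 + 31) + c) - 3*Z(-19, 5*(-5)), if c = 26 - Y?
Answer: 37 - 3*I*sqrt(31) ≈ 37.0 - 16.703*I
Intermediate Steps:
c = 21 (c = 26 - 1*5 = 26 - 5 = 21)
((-15 + 31) + c) - 3*Z(-19, 5*(-5)) = ((-15 + 31) + 21) - 3*sqrt(-6 + 5*(-5)) = (16 + 21) - 3*sqrt(-6 - 25) = 37 - 3*I*sqrt(31)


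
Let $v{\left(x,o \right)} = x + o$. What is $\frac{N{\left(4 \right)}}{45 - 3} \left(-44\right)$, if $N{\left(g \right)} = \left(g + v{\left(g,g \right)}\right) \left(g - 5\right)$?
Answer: $\frac{88}{7} \approx 12.571$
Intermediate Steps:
$v{\left(x,o \right)} = o + x$
$N{\left(g \right)} = 3 g \left(-5 + g\right)$ ($N{\left(g \right)} = \left(g + \left(g + g\right)\right) \left(g - 5\right) = \left(g + 2 g\right) \left(-5 + g\right) = 3 g \left(-5 + g\right)$)
$\frac{N{\left(4 \right)}}{45 - 3} \left(-44\right) = \frac{3 \cdot 4 \left(-5 + 4\right)}{45 - 3} \left(-44\right) = \frac{3 \cdot 4 \left(-1\right)}{42} \left(-44\right) = \frac{1}{42} \left(-12\right) \left(-44\right) = \left(- \frac{2}{7}\right) \left(-44\right) = \frac{88}{7}$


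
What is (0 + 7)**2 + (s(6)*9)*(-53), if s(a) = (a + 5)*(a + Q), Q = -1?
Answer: -26186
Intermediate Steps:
s(a) = (-1 + a)*(5 + a) (s(a) = (a + 5)*(a - 1) = (5 + a)*(-1 + a) = (-1 + a)*(5 + a))
(0 + 7)**2 + (s(6)*9)*(-53) = (0 + 7)**2 + ((-5 + 6**2 + 4*6)*9)*(-53) = 7**2 + ((-5 + 36 + 24)*9)*(-53) = 49 + (55*9)*(-53) = 49 + 495*(-53) = 49 - 26235 = -26186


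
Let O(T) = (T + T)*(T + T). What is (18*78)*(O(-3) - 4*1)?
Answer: 44928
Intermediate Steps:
O(T) = 4*T² (O(T) = (2*T)*(2*T) = 4*T²)
(18*78)*(O(-3) - 4*1) = (18*78)*(4*(-3)² - 4*1) = 1404*(4*9 - 4) = 1404*(36 - 4) = 1404*32 = 44928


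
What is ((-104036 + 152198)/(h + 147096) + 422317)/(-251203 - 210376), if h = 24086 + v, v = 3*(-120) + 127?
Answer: -24064905665/26302156157 ≈ -0.91494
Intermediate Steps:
v = -233 (v = -360 + 127 = -233)
h = 23853 (h = 24086 - 233 = 23853)
((-104036 + 152198)/(h + 147096) + 422317)/(-251203 - 210376) = ((-104036 + 152198)/(23853 + 147096) + 422317)/(-251203 - 210376) = (48162/170949 + 422317)/(-461579) = (48162*(1/170949) + 422317)*(-1/461579) = (16054/56983 + 422317)*(-1/461579) = (24064905665/56983)*(-1/461579) = -24064905665/26302156157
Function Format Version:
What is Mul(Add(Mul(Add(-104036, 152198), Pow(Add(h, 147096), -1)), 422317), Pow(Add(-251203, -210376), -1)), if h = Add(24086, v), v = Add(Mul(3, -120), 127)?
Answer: Rational(-24064905665, 26302156157) ≈ -0.91494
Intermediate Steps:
v = -233 (v = Add(-360, 127) = -233)
h = 23853 (h = Add(24086, -233) = 23853)
Mul(Add(Mul(Add(-104036, 152198), Pow(Add(h, 147096), -1)), 422317), Pow(Add(-251203, -210376), -1)) = Mul(Add(Mul(Add(-104036, 152198), Pow(Add(23853, 147096), -1)), 422317), Pow(Add(-251203, -210376), -1)) = Mul(Add(Mul(48162, Pow(170949, -1)), 422317), Pow(-461579, -1)) = Mul(Add(Mul(48162, Rational(1, 170949)), 422317), Rational(-1, 461579)) = Mul(Add(Rational(16054, 56983), 422317), Rational(-1, 461579)) = Mul(Rational(24064905665, 56983), Rational(-1, 461579)) = Rational(-24064905665, 26302156157)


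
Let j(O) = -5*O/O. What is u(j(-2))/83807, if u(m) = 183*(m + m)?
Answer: -1830/83807 ≈ -0.021836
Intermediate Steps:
j(O) = -5 (j(O) = -5*1 = -5)
u(m) = 366*m (u(m) = 183*(2*m) = 366*m)
u(j(-2))/83807 = (366*(-5))/83807 = -1830*1/83807 = -1830/83807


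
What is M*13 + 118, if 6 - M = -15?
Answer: 391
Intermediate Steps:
M = 21 (M = 6 - 1*(-15) = 6 + 15 = 21)
M*13 + 118 = 21*13 + 118 = 273 + 118 = 391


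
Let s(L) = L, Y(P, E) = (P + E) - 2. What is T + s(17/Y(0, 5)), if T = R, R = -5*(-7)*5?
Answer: 542/3 ≈ 180.67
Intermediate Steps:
R = 175 (R = 35*5 = 175)
Y(P, E) = -2 + E + P (Y(P, E) = (E + P) - 2 = -2 + E + P)
T = 175
T + s(17/Y(0, 5)) = 175 + 17/(-2 + 5 + 0) = 175 + 17/3 = 542/3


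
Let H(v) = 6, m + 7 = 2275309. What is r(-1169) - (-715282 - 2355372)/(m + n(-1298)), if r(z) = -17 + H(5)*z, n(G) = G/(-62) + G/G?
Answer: -247918345014/35267521 ≈ -7029.6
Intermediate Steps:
m = 2275302 (m = -7 + 2275309 = 2275302)
n(G) = 1 - G/62 (n(G) = G*(-1/62) + 1 = -G/62 + 1 = 1 - G/62)
r(z) = -17 + 6*z
r(-1169) - (-715282 - 2355372)/(m + n(-1298)) = (-17 + 6*(-1169)) - (-715282 - 2355372)/(2275302 + (1 - 1/62*(-1298))) = (-17 - 7014) - (-3070654)/(2275302 + (1 + 649/31)) = -7031 - (-3070654)/(2275302 + 680/31) = -7031 - (-3070654)/70535042/31 = -7031 - (-3070654)*31/70535042 = -7031 - 1*(-47595137/35267521) = -7031 + 47595137/35267521 = -247918345014/35267521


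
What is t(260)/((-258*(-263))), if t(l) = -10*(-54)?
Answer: 90/11309 ≈ 0.0079583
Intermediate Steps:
t(l) = 540
t(260)/((-258*(-263))) = 540/((-258*(-263))) = 540/67854 = 540*(1/67854) = 90/11309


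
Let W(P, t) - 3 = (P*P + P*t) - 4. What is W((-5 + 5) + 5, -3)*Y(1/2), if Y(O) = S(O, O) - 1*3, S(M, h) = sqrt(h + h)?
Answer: -18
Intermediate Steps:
S(M, h) = sqrt(2)*sqrt(h) (S(M, h) = sqrt(2*h) = sqrt(2)*sqrt(h))
W(P, t) = -1 + P**2 + P*t (W(P, t) = 3 + ((P*P + P*t) - 4) = 3 + ((P**2 + P*t) - 4) = 3 + (-4 + P**2 + P*t) = -1 + P**2 + P*t)
Y(O) = -3 + sqrt(2)*sqrt(O) (Y(O) = sqrt(2)*sqrt(O) - 1*3 = sqrt(2)*sqrt(O) - 3 = -3 + sqrt(2)*sqrt(O))
W((-5 + 5) + 5, -3)*Y(1/2) = (-1 + ((-5 + 5) + 5)**2 + ((-5 + 5) + 5)*(-3))*(-3 + sqrt(2)*sqrt(1/2)) = (-1 + (0 + 5)**2 + (0 + 5)*(-3))*(-3 + sqrt(2)*sqrt(1/2)) = (-1 + 5**2 + 5*(-3))*(-3 + sqrt(2)*(sqrt(2)/2)) = (-1 + 25 - 15)*(-3 + 1) = 9*(-2) = -18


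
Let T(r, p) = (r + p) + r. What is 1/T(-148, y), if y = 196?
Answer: -1/100 ≈ -0.010000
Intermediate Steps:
T(r, p) = p + 2*r (T(r, p) = (p + r) + r = p + 2*r)
1/T(-148, y) = 1/(196 + 2*(-148)) = 1/(196 - 296) = 1/(-100) = -1/100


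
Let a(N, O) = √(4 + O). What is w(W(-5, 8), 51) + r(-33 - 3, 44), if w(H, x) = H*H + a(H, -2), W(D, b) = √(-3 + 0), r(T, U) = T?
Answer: -39 + √2 ≈ -37.586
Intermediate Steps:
W(D, b) = I*√3 (W(D, b) = √(-3) = I*√3)
w(H, x) = √2 + H² (w(H, x) = H*H + √(4 - 2) = H² + √2 = √2 + H²)
w(W(-5, 8), 51) + r(-33 - 3, 44) = (√2 + (I*√3)²) + (-33 - 3) = (√2 - 3) - 36 = (-3 + √2) - 36 = -39 + √2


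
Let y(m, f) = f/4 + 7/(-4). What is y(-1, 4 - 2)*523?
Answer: -2615/4 ≈ -653.75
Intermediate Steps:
y(m, f) = -7/4 + f/4 (y(m, f) = f*(¼) + 7*(-¼) = f/4 - 7/4 = -7/4 + f/4)
y(-1, 4 - 2)*523 = (-7/4 + (4 - 2)/4)*523 = (-7/4 + (¼)*2)*523 = (-7/4 + ½)*523 = -5/4*523 = -2615/4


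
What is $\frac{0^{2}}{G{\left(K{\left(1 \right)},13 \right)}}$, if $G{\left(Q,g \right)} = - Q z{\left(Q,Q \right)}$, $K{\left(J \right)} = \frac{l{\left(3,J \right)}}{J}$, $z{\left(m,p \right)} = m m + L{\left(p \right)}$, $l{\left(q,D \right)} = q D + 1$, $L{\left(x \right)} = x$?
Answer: $0$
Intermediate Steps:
$l{\left(q,D \right)} = 1 + D q$ ($l{\left(q,D \right)} = D q + 1 = 1 + D q$)
$z{\left(m,p \right)} = p + m^{2}$ ($z{\left(m,p \right)} = m m + p = m^{2} + p = p + m^{2}$)
$K{\left(J \right)} = \frac{1 + 3 J}{J}$ ($K{\left(J \right)} = \frac{1 + J 3}{J} = \frac{1 + 3 J}{J}$)
$G{\left(Q,g \right)} = - Q \left(Q + Q^{2}\right)$
$\frac{0^{2}}{G{\left(K{\left(1 \right)},13 \right)}} = \frac{0^{2}}{\left(-1\right) \left(3 + 1^{-1}\right)^{2} \left(1 + \left(3 + 1^{-1}\right)\right)} = \frac{0}{\left(-1\right) \left(3 + 1\right)^{2} \left(1 + \left(3 + 1\right)\right)} = \frac{0}{\left(-1\right) 4^{2} \left(1 + 4\right)} = \frac{0}{\left(-1\right) 16 \cdot 5} = \frac{0}{-80} = 0 \left(- \frac{1}{80}\right) = 0$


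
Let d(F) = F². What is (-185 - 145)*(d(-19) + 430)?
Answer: -261030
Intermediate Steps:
(-185 - 145)*(d(-19) + 430) = (-185 - 145)*((-19)² + 430) = -330*(361 + 430) = -330*791 = -261030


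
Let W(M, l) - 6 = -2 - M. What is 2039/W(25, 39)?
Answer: -2039/21 ≈ -97.095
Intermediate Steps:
W(M, l) = 4 - M (W(M, l) = 6 + (-2 - M) = 4 - M)
2039/W(25, 39) = 2039/(4 - 1*25) = 2039/(4 - 25) = 2039/(-21) = 2039*(-1/21) = -2039/21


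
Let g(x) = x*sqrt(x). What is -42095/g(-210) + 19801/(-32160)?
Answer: -19801/32160 - 8419*I*sqrt(210)/8820 ≈ -0.6157 - 13.833*I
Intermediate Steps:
g(x) = x**(3/2)
-42095/g(-210) + 19801/(-32160) = -42095*I*sqrt(210)/44100 + 19801/(-32160) = -42095*I*sqrt(210)/44100 + 19801*(-1/32160) = -8419*I*sqrt(210)/8820 - 19801/32160 = -19801/32160 - 8419*I*sqrt(210)/8820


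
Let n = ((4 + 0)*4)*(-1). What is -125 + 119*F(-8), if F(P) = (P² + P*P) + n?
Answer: 13203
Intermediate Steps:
n = -16 (n = (4*4)*(-1) = 16*(-1) = -16)
F(P) = -16 + 2*P² (F(P) = (P² + P*P) - 16 = (P² + P²) - 16 = 2*P² - 16 = -16 + 2*P²)
-125 + 119*F(-8) = -125 + 119*(-16 + 2*(-8)²) = -125 + 119*(-16 + 2*64) = -125 + 119*(-16 + 128) = -125 + 119*112 = -125 + 13328 = 13203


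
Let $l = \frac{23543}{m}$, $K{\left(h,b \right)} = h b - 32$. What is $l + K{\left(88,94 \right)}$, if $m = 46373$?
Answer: $\frac{382137063}{46373} \approx 8240.5$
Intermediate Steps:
$K{\left(h,b \right)} = -32 + b h$ ($K{\left(h,b \right)} = b h - 32 = -32 + b h$)
$l = \frac{23543}{46373} \approx 0.50769$
$l + K{\left(88,94 \right)} = \frac{23543}{46373} + \left(-32 + 94 \cdot 88\right) = \frac{23543}{46373} + \left(-32 + 8272\right) = \frac{23543}{46373} + 8240 = \frac{382137063}{46373}$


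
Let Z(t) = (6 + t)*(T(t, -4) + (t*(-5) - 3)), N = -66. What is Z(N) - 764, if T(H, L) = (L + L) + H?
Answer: -15944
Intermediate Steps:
T(H, L) = H + 2*L (T(H, L) = 2*L + H = H + 2*L)
Z(t) = (-11 - 4*t)*(6 + t) (Z(t) = (6 + t)*((t + 2*(-4)) + (t*(-5) - 3)) = (6 + t)*((t - 8) + (-5*t - 3)) = (6 + t)*((-8 + t) + (-3 - 5*t)) = (6 + t)*(-11 - 4*t) = (-11 - 4*t)*(6 + t))
Z(N) - 764 = (-66 - 35*(-66) - 4*(-66)²) - 764 = (-66 + 2310 - 4*4356) - 764 = (-66 + 2310 - 17424) - 764 = -15180 - 764 = -15944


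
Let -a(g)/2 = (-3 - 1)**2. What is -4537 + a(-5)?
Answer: -4569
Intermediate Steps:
a(g) = -32 (a(g) = -2*(-3 - 1)**2 = -2*(-4)**2 = -2*16 = -32)
-4537 + a(-5) = -4537 - 32 = -4569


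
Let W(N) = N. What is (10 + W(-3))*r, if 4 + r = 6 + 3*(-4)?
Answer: -70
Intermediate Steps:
r = -10 (r = -4 + (6 + 3*(-4)) = -4 + (6 - 12) = -4 - 6 = -10)
(10 + W(-3))*r = (10 - 3)*(-10) = 7*(-10) = -70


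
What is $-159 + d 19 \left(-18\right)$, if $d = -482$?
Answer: $164685$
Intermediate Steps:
$-159 + d 19 \left(-18\right) = -159 - 482 \cdot 19 \left(-18\right) = -159 - -164844 = -159 + 164844 = 164685$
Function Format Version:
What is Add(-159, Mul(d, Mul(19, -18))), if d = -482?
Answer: 164685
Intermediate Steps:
Add(-159, Mul(d, Mul(19, -18))) = Add(-159, Mul(-482, Mul(19, -18))) = Add(-159, Mul(-482, -342)) = Add(-159, 164844) = 164685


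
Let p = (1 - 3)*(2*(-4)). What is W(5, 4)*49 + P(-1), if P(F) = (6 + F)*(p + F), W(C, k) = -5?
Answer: -170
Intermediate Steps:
p = 16 (p = -2*(-8) = 16)
P(F) = (6 + F)*(16 + F)
W(5, 4)*49 + P(-1) = -5*49 + (96 + (-1)² + 22*(-1)) = -245 + (96 + 1 - 22) = -245 + 75 = -170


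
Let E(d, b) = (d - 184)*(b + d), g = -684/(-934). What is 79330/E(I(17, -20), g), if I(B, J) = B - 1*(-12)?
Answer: -7409422/430435 ≈ -17.214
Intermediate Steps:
I(B, J) = 12 + B (I(B, J) = B + 12 = 12 + B)
g = 342/467 (g = -684*(-1/934) = 342/467 ≈ 0.73233)
E(d, b) = (-184 + d)*(b + d)
79330/E(I(17, -20), g) = 79330/((12 + 17)² - 184*342/467 - 184*(12 + 17) + 342*(12 + 17)/467) = 79330/(29² - 62928/467 - 184*29 + (342/467)*29) = 79330/(841 - 62928/467 - 5336 + 9918/467) = 79330/(-2152175/467) = 79330*(-467/2152175) = -7409422/430435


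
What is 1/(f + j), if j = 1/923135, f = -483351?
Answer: -923135/446198225384 ≈ -2.0689e-6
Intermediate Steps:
j = 1/923135 ≈ 1.0833e-6
1/(f + j) = 1/(-483351 + 1/923135) = 1/(-446198225384/923135) = -923135/446198225384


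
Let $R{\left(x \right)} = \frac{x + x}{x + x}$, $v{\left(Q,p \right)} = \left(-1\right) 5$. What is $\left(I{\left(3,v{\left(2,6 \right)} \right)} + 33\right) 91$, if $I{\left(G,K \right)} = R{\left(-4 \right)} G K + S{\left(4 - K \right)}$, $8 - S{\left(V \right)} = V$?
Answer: $1547$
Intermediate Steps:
$S{\left(V \right)} = 8 - V$
$v{\left(Q,p \right)} = -5$
$R{\left(x \right)} = 1$ ($R{\left(x \right)} = \frac{2 x}{2 x} = 2 x \frac{1}{2 x} = 1$)
$I{\left(G,K \right)} = 4 + K + G K$ ($I{\left(G,K \right)} = 1 G K - \left(-4 - K\right) = G K + \left(8 + \left(-4 + K\right)\right) = G K + \left(4 + K\right) = 4 + K + G K$)
$\left(I{\left(3,v{\left(2,6 \right)} \right)} + 33\right) 91 = \left(\left(4 - 5 + 3 \left(-5\right)\right) + 33\right) 91 = \left(\left(4 - 5 - 15\right) + 33\right) 91 = \left(-16 + 33\right) 91 = 17 \cdot 91 = 1547$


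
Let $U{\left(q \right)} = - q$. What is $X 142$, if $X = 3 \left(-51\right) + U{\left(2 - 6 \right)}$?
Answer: $-21158$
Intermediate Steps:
$X = -149$ ($X = 3 \left(-51\right) - \left(2 - 6\right) = -153 - -4 = -153 + 4 = -149$)
$X 142 = \left(-149\right) 142 = -21158$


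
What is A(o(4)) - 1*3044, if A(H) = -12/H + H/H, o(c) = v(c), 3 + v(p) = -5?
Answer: -6083/2 ≈ -3041.5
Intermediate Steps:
v(p) = -8 (v(p) = -3 - 5 = -8)
o(c) = -8
A(H) = 1 - 12/H (A(H) = -12/H + 1 = 1 - 12/H)
A(o(4)) - 1*3044 = (-12 - 8)/(-8) - 1*3044 = -⅛*(-20) - 3044 = 5/2 - 3044 = -6083/2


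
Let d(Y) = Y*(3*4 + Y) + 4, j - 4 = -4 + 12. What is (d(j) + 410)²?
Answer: 492804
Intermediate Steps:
j = 12 (j = 4 + (-4 + 12) = 4 + 8 = 12)
d(Y) = 4 + Y*(12 + Y) (d(Y) = Y*(12 + Y) + 4 = 4 + Y*(12 + Y))
(d(j) + 410)² = ((4 + 12² + 12*12) + 410)² = ((4 + 144 + 144) + 410)² = (292 + 410)² = 702² = 492804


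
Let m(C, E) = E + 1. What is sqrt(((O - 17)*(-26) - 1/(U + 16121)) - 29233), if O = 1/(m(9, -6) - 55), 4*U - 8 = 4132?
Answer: I*sqrt(476655727311735)/128670 ≈ 169.68*I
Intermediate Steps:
U = 1035 (U = 2 + (1/4)*4132 = 2 + 1033 = 1035)
m(C, E) = 1 + E
O = -1/60 (O = 1/((1 - 6) - 55) = 1/(-5 - 55) = 1/(-60) = -1/60 ≈ -0.016667)
sqrt(((O - 17)*(-26) - 1/(U + 16121)) - 29233) = sqrt(((-1/60 - 17)*(-26) - 1/(1035 + 16121)) - 29233) = sqrt((-1021/60*(-26) - 1/17156) - 29233) = sqrt((13273/30 - 1*1/17156) - 29233) = sqrt((13273/30 - 1/17156) - 29233) = sqrt(113855779/257340 - 29233) = sqrt(-7408964441/257340) = I*sqrt(476655727311735)/128670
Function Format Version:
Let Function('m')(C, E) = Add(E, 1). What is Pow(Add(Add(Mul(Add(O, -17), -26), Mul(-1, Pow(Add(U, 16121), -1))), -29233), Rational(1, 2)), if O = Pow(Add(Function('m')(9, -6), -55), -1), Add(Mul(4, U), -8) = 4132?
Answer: Mul(Rational(1, 128670), I, Pow(476655727311735, Rational(1, 2))) ≈ Mul(169.68, I)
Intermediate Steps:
U = 1035 (U = Add(2, Mul(Rational(1, 4), 4132)) = Add(2, 1033) = 1035)
Function('m')(C, E) = Add(1, E)
O = Rational(-1, 60) (O = Pow(Add(Add(1, -6), -55), -1) = Pow(Add(-5, -55), -1) = Pow(-60, -1) = Rational(-1, 60) ≈ -0.016667)
Pow(Add(Add(Mul(Add(O, -17), -26), Mul(-1, Pow(Add(U, 16121), -1))), -29233), Rational(1, 2)) = Pow(Add(Add(Mul(Add(Rational(-1, 60), -17), -26), Mul(-1, Pow(Add(1035, 16121), -1))), -29233), Rational(1, 2)) = Pow(Add(Add(Mul(Rational(-1021, 60), -26), Mul(-1, Pow(17156, -1))), -29233), Rational(1, 2)) = Pow(Add(Add(Rational(13273, 30), Mul(-1, Rational(1, 17156))), -29233), Rational(1, 2)) = Pow(Add(Add(Rational(13273, 30), Rational(-1, 17156)), -29233), Rational(1, 2)) = Pow(Add(Rational(113855779, 257340), -29233), Rational(1, 2)) = Pow(Rational(-7408964441, 257340), Rational(1, 2)) = Mul(Rational(1, 128670), I, Pow(476655727311735, Rational(1, 2)))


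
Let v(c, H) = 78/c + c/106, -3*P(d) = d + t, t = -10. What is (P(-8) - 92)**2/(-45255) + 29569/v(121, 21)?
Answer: 17162879553506/1036746795 ≈ 16555.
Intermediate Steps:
P(d) = 10/3 - d/3 (P(d) = -(d - 10)/3 = -(-10 + d)/3 = 10/3 - d/3)
v(c, H) = 78/c + c/106 (v(c, H) = 78/c + c*(1/106) = 78/c + c/106)
(P(-8) - 92)**2/(-45255) + 29569/v(121, 21) = ((10/3 - 1/3*(-8)) - 92)**2/(-45255) + 29569/(78/121 + (1/106)*121) = ((10/3 + 8/3) - 92)**2*(-1/45255) + 29569/(78*(1/121) + 121/106) = (6 - 92)**2*(-1/45255) + 29569/(78/121 + 121/106) = (-86)**2*(-1/45255) + 29569/(22909/12826) = 7396*(-1/45255) + 29569*(12826/22909) = -7396/45255 + 379251994/22909 = 17162879553506/1036746795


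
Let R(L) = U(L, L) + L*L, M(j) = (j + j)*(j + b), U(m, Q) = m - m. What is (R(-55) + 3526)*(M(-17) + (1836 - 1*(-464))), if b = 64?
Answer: 4598802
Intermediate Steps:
U(m, Q) = 0
M(j) = 2*j*(64 + j) (M(j) = (j + j)*(j + 64) = (2*j)*(64 + j) = 2*j*(64 + j))
R(L) = L**2 (R(L) = 0 + L*L = 0 + L**2 = L**2)
(R(-55) + 3526)*(M(-17) + (1836 - 1*(-464))) = ((-55)**2 + 3526)*(2*(-17)*(64 - 17) + (1836 - 1*(-464))) = (3025 + 3526)*(2*(-17)*47 + (1836 + 464)) = 6551*(-1598 + 2300) = 6551*702 = 4598802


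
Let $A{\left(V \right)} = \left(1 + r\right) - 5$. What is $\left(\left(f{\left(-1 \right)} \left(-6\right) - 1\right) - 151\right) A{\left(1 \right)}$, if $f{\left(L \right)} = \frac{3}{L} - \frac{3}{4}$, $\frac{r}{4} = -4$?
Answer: $2590$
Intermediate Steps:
$r = -16$ ($r = 4 \left(-4\right) = -16$)
$f{\left(L \right)} = - \frac{3}{4} + \frac{3}{L}$ ($f{\left(L \right)} = \frac{3}{L} - \frac{3}{4} = - \frac{3}{4} + \frac{3}{L}$)
$A{\left(V \right)} = -20$ ($A{\left(V \right)} = \left(1 - 16\right) - 5 = -15 - 5 = -20$)
$\left(\left(f{\left(-1 \right)} \left(-6\right) - 1\right) - 151\right) A{\left(1 \right)} = \left(\left(\left(- \frac{3}{4} + \frac{3}{-1}\right) \left(-6\right) - 1\right) - 151\right) \left(-20\right) = \left(\left(\left(- \frac{3}{4} + 3 \left(-1\right)\right) \left(-6\right) - 1\right) - 151\right) \left(-20\right) = \left(\left(\left(- \frac{3}{4} - 3\right) \left(-6\right) - 1\right) - 151\right) \left(-20\right) = \left(\left(\left(- \frac{15}{4}\right) \left(-6\right) - 1\right) - 151\right) \left(-20\right) = \left(\left(\frac{45}{2} - 1\right) - 151\right) \left(-20\right) = \left(\frac{43}{2} - 151\right) \left(-20\right) = \left(- \frac{259}{2}\right) \left(-20\right) = 2590$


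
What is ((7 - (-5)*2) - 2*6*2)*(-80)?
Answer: 560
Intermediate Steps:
((7 - (-5)*2) - 2*6*2)*(-80) = ((7 - 1*(-10)) - 12*2)*(-80) = ((7 + 10) - 24)*(-80) = (17 - 24)*(-80) = -7*(-80) = 560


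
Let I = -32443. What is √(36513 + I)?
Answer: √4070 ≈ 63.797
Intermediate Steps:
√(36513 + I) = √(36513 - 32443) = √4070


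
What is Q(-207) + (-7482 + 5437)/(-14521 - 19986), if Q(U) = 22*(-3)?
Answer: -2275417/34507 ≈ -65.941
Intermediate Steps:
Q(U) = -66
Q(-207) + (-7482 + 5437)/(-14521 - 19986) = -66 + (-7482 + 5437)/(-14521 - 19986) = -66 - 2045/(-34507) = -66 - 2045*(-1/34507) = -66 + 2045/34507 = -2275417/34507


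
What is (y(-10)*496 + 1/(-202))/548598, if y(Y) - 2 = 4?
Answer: 601151/110816796 ≈ 0.0054247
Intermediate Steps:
y(Y) = 6 (y(Y) = 2 + 4 = 6)
(y(-10)*496 + 1/(-202))/548598 = (6*496 + 1/(-202))/548598 = (2976 - 1/202)*(1/548598) = (601151/202)*(1/548598) = 601151/110816796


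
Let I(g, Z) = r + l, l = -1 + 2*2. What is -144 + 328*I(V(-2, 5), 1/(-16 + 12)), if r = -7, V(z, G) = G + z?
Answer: -1456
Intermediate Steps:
l = 3 (l = -1 + 4 = 3)
I(g, Z) = -4 (I(g, Z) = -7 + 3 = -4)
-144 + 328*I(V(-2, 5), 1/(-16 + 12)) = -144 + 328*(-4) = -144 - 1312 = -1456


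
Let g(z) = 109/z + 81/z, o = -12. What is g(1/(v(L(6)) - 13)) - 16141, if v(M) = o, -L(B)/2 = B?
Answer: -20891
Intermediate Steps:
L(B) = -2*B
v(M) = -12
g(z) = 190/z
g(1/(v(L(6)) - 13)) - 16141 = 190/(1/(-12 - 13)) - 16141 = 190/(1/(-25)) - 16141 = 190/(-1/25) - 16141 = 190*(-25) - 16141 = -4750 - 16141 = -20891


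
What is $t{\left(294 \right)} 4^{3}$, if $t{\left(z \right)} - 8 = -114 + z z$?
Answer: $5525120$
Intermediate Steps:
$t{\left(z \right)} = -106 + z^{2}$ ($t{\left(z \right)} = 8 + \left(-114 + z z\right) = 8 + \left(-114 + z^{2}\right) = -106 + z^{2}$)
$t{\left(294 \right)} 4^{3} = \left(-106 + 294^{2}\right) 4^{3} = \left(-106 + 86436\right) 64 = 86330 \cdot 64 = 5525120$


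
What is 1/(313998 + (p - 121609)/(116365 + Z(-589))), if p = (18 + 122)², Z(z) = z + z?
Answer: 115187/36168385617 ≈ 3.1847e-6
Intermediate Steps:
Z(z) = 2*z
p = 19600 (p = 140² = 19600)
1/(313998 + (p - 121609)/(116365 + Z(-589))) = 1/(313998 + (19600 - 121609)/(116365 + 2*(-589))) = 1/(313998 - 102009/(116365 - 1178)) = 1/(313998 - 102009/115187) = 1/(36168385617/115187) = 115187/36168385617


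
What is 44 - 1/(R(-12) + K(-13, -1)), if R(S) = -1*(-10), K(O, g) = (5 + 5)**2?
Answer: 4839/110 ≈ 43.991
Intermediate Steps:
K(O, g) = 100 (K(O, g) = 10**2 = 100)
R(S) = 10
44 - 1/(R(-12) + K(-13, -1)) = 44 - 1/(10 + 100) = 44 - 1/110 = 4839/110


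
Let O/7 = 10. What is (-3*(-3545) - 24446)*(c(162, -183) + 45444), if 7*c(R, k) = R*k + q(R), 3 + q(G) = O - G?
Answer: -568948091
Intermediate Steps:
O = 70 (O = 7*10 = 70)
q(G) = 67 - G (q(G) = -3 + (70 - G) = 67 - G)
c(R, k) = 67/7 - R/7 + R*k/7 (c(R, k) = (R*k + (67 - R))/7 = (67 - R + R*k)/7 = 67/7 - R/7 + R*k/7)
(-3*(-3545) - 24446)*(c(162, -183) + 45444) = (-3*(-3545) - 24446)*((67/7 - ⅐*162 + (⅐)*162*(-183)) + 45444) = (10635 - 24446)*((67/7 - 162/7 - 29646/7) + 45444) = -13811*(-29741/7 + 45444) = -13811*288367/7 = -568948091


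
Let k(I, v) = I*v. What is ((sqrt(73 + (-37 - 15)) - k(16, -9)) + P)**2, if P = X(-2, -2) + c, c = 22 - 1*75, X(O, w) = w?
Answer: (89 + sqrt(21))**2 ≈ 8757.7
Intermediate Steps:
c = -53 (c = 22 - 75 = -53)
P = -55 (P = -2 - 53 = -55)
((sqrt(73 + (-37 - 15)) - k(16, -9)) + P)**2 = ((sqrt(73 + (-37 - 15)) - 16*(-9)) - 55)**2 = ((sqrt(73 - 52) - 1*(-144)) - 55)**2 = ((sqrt(21) + 144) - 55)**2 = ((144 + sqrt(21)) - 55)**2 = (89 + sqrt(21))**2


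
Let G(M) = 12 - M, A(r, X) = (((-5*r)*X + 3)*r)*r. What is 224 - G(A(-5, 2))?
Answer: 1537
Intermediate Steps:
A(r, X) = r**2*(3 - 5*X*r) (A(r, X) = ((-5*X*r + 3)*r)*r = ((3 - 5*X*r)*r)*r = (r*(3 - 5*X*r))*r = r**2*(3 - 5*X*r))
224 - G(A(-5, 2)) = 224 - (12 - (-5)**2*(3 - 5*2*(-5))) = 224 - (12 - 25*(3 + 50)) = 224 - (12 - 25*53) = 224 - (12 - 1*1325) = 224 - (12 - 1325) = 224 - 1*(-1313) = 224 + 1313 = 1537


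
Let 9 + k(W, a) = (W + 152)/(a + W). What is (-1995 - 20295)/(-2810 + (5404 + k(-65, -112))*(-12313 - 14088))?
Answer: 657555/4201485233 ≈ 0.00015651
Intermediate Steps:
k(W, a) = -9 + (152 + W)/(W + a) (k(W, a) = -9 + (W + 152)/(a + W) = -9 + (152 + W)/(W + a))
(-1995 - 20295)/(-2810 + (5404 + k(-65, -112))*(-12313 - 14088)) = (-1995 - 20295)/(-2810 + (5404 + (152 - 9*(-112) - 8*(-65))/(-65 - 112))*(-12313 - 14088)) = -22290/(-2810 + (5404 + (152 + 1008 + 520)/(-177))*(-26401)) = -22290/(-2810 + (5404 - 1/177*1680)*(-26401)) = -22290/(-2810 + (5404 - 560/59)*(-26401)) = -22290/(-2810 + (318276/59)*(-26401)) = -22290/(-2810 - 8402804676/59) = -22290/(-8402970466/59) = -22290*(-59/8402970466) = 657555/4201485233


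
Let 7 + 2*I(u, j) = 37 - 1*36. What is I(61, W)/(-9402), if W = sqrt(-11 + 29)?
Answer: 1/3134 ≈ 0.00031908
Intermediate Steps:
W = 3*sqrt(2) (W = sqrt(18) = 3*sqrt(2) ≈ 4.2426)
I(u, j) = -3 (I(u, j) = -7/2 + (37 - 1*36)/2 = -7/2 + (37 - 36)/2 = -7/2 + (1/2)*1 = -7/2 + 1/2 = -3)
I(61, W)/(-9402) = -3/(-9402) = -3*(-1/9402) = 1/3134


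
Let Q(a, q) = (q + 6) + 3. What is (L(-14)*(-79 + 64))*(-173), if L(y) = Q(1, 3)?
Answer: 31140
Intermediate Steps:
Q(a, q) = 9 + q (Q(a, q) = (6 + q) + 3 = 9 + q)
L(y) = 12 (L(y) = 9 + 3 = 12)
(L(-14)*(-79 + 64))*(-173) = (12*(-79 + 64))*(-173) = (12*(-15))*(-173) = -180*(-173) = 31140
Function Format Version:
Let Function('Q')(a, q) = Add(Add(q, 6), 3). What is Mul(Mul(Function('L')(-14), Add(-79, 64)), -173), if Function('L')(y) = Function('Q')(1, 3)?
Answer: 31140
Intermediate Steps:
Function('Q')(a, q) = Add(9, q) (Function('Q')(a, q) = Add(Add(6, q), 3) = Add(9, q))
Function('L')(y) = 12 (Function('L')(y) = Add(9, 3) = 12)
Mul(Mul(Function('L')(-14), Add(-79, 64)), -173) = Mul(Mul(12, Add(-79, 64)), -173) = Mul(Mul(12, -15), -173) = Mul(-180, -173) = 31140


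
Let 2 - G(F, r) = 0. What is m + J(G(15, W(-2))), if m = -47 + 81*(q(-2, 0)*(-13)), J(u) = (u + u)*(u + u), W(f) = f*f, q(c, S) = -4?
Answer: 4181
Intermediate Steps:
W(f) = f**2
G(F, r) = 2 (G(F, r) = 2 - 1*0 = 2 + 0 = 2)
J(u) = 4*u**2 (J(u) = (2*u)*(2*u) = 4*u**2)
m = 4165 (m = -47 + 81*(-4*(-13)) = -47 + 81*52 = -47 + 4212 = 4165)
m + J(G(15, W(-2))) = 4165 + 4*2**2 = 4165 + 4*4 = 4165 + 16 = 4181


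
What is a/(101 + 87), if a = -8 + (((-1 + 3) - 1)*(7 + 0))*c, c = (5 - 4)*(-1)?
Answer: -15/188 ≈ -0.079787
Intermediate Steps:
c = -1 (c = 1*(-1) = -1)
a = -15 (a = -8 + (((-1 + 3) - 1)*(7 + 0))*(-1) = -8 + ((2 - 1)*7)*(-1) = -8 + (1*7)*(-1) = -8 + 7*(-1) = -8 - 7 = -15)
a/(101 + 87) = -15/(101 + 87) = -15/188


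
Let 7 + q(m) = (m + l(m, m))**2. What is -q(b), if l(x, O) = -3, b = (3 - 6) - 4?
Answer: -93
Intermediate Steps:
b = -7 (b = -3 - 4 = -7)
q(m) = -7 + (-3 + m)**2 (q(m) = -7 + (m - 3)**2 = -7 + (-3 + m)**2)
-q(b) = -(-7 + (-3 - 7)**2) = -(-7 + (-10)**2) = -(-7 + 100) = -1*93 = -93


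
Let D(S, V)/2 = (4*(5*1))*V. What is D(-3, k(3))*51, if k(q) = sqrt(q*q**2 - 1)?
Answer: 2040*sqrt(26) ≈ 10402.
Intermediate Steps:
k(q) = sqrt(-1 + q**3) (k(q) = sqrt(q**3 - 1) = sqrt(-1 + q**3))
D(S, V) = 40*V (D(S, V) = 2*((4*(5*1))*V) = 2*((4*5)*V) = 2*(20*V) = 40*V)
D(-3, k(3))*51 = (40*sqrt(-1 + 3**3))*51 = (40*sqrt(-1 + 27))*51 = (40*sqrt(26))*51 = 2040*sqrt(26)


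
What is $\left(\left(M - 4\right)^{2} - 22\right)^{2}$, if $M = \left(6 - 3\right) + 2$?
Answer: $441$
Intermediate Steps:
$M = 5$ ($M = 3 + 2 = 5$)
$\left(\left(M - 4\right)^{2} - 22\right)^{2} = \left(\left(5 - 4\right)^{2} - 22\right)^{2} = \left(1^{2} - 22\right)^{2} = \left(1 - 22\right)^{2} = \left(-21\right)^{2} = 441$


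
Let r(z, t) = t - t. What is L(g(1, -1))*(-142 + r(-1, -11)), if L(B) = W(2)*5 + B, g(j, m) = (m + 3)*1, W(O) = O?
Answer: -1704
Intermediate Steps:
r(z, t) = 0
g(j, m) = 3 + m (g(j, m) = (3 + m)*1 = 3 + m)
L(B) = 10 + B (L(B) = 2*5 + B = 10 + B)
L(g(1, -1))*(-142 + r(-1, -11)) = (10 + (3 - 1))*(-142 + 0) = (10 + 2)*(-142) = 12*(-142) = -1704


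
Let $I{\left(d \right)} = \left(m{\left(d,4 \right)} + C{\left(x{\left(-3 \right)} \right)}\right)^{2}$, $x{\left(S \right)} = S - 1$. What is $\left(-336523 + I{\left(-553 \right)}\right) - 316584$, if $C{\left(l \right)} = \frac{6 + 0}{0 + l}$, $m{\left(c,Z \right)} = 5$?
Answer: $- \frac{2612379}{4} \approx -6.531 \cdot 10^{5}$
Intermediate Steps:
$x{\left(S \right)} = -1 + S$
$C{\left(l \right)} = \frac{6}{l}$
$I{\left(d \right)} = \frac{49}{4}$ ($I{\left(d \right)} = \left(5 + \frac{6}{-1 - 3}\right)^{2} = \left(5 + \frac{6}{-4}\right)^{2} = \left(5 + 6 \left(- \frac{1}{4}\right)\right)^{2} = \left(5 - \frac{3}{2}\right)^{2} = \left(\frac{7}{2}\right)^{2} = \frac{49}{4}$)
$\left(-336523 + I{\left(-553 \right)}\right) - 316584 = \left(-336523 + \frac{49}{4}\right) - 316584 = - \frac{1346043}{4} - 316584 = - \frac{2612379}{4}$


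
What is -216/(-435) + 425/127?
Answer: 70769/18415 ≈ 3.8430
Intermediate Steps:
-216/(-435) + 425/127 = -216*(-1/435) + 425*(1/127) = 72/145 + 425/127 = 70769/18415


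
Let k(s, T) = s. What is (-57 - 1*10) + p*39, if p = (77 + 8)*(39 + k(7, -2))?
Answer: 152423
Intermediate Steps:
p = 3910 (p = (77 + 8)*(39 + 7) = 85*46 = 3910)
(-57 - 1*10) + p*39 = (-57 - 1*10) + 3910*39 = (-57 - 10) + 152490 = -67 + 152490 = 152423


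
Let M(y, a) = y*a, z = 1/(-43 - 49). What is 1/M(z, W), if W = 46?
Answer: -2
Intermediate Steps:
z = -1/92 (z = 1/(-92) = -1/92 ≈ -0.010870)
M(y, a) = a*y
1/M(z, W) = 1/(46*(-1/92)) = 1/(-1/2) = -2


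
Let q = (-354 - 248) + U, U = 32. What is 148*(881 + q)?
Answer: 46028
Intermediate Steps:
q = -570 (q = (-354 - 248) + 32 = -602 + 32 = -570)
148*(881 + q) = 148*(881 - 570) = 148*311 = 46028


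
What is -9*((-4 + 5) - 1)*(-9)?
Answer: 0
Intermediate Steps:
-9*((-4 + 5) - 1)*(-9) = -9*(1 - 1)*(-9) = -9*0*(-9) = 0*(-9) = 0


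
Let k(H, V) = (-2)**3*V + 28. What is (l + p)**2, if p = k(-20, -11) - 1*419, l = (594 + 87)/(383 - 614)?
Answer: 554979364/5929 ≈ 93604.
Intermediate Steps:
k(H, V) = 28 - 8*V (k(H, V) = -8*V + 28 = 28 - 8*V)
l = -227/77 (l = 681/(-231) = 681*(-1/231) = -227/77 ≈ -2.9481)
p = -303 (p = (28 - 8*(-11)) - 1*419 = (28 + 88) - 419 = 116 - 419 = -303)
(l + p)**2 = (-227/77 - 303)**2 = (-23558/77)**2 = 554979364/5929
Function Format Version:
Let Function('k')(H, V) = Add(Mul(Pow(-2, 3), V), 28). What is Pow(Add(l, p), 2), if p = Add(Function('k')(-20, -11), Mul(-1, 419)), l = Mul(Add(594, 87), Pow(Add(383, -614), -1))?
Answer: Rational(554979364, 5929) ≈ 93604.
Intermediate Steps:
Function('k')(H, V) = Add(28, Mul(-8, V)) (Function('k')(H, V) = Add(Mul(-8, V), 28) = Add(28, Mul(-8, V)))
l = Rational(-227, 77) (l = Mul(681, Pow(-231, -1)) = Mul(681, Rational(-1, 231)) = Rational(-227, 77) ≈ -2.9481)
p = -303 (p = Add(Add(28, Mul(-8, -11)), Mul(-1, 419)) = Add(Add(28, 88), -419) = Add(116, -419) = -303)
Pow(Add(l, p), 2) = Pow(Add(Rational(-227, 77), -303), 2) = Pow(Rational(-23558, 77), 2) = Rational(554979364, 5929)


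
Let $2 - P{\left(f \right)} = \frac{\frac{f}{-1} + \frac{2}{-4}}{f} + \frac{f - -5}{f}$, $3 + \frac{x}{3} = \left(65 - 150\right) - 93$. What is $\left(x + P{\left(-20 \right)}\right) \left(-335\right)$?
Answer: $\frac{1449277}{8} \approx 1.8116 \cdot 10^{5}$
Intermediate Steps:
$x = -543$ ($x = -9 + 3 \left(\left(65 - 150\right) - 93\right) = -9 + 3 \left(-85 - 93\right) = -9 + 3 \left(-178\right) = -9 - 534 = -543$)
$P{\left(f \right)} = 2 - \frac{5 + f}{f} - \frac{- \frac{1}{2} - f}{f}$ ($P{\left(f \right)} = 2 - \left(\frac{\frac{f}{-1} + \frac{2}{-4}}{f} + \frac{f - -5}{f}\right) = 2 - \left(\frac{f \left(-1\right) + 2 \left(- \frac{1}{4}\right)}{f} + \frac{f + 5}{f}\right) = 2 - \left(\frac{- f - \frac{1}{2}}{f} + \frac{5 + f}{f}\right) = 2 - \left(\frac{- \frac{1}{2} - f}{f} + \frac{5 + f}{f}\right) = 2 - \left(\frac{5 + f}{f} + \frac{- \frac{1}{2} - f}{f}\right) = 2 - \frac{5 + f}{f} - \frac{- \frac{1}{2} - f}{f}$)
$\left(x + P{\left(-20 \right)}\right) \left(-335\right) = \left(-543 + \left(2 - \frac{9}{2 \left(-20\right)}\right)\right) \left(-335\right) = \left(-543 + \left(2 - - \frac{9}{40}\right)\right) \left(-335\right) = \left(-543 + \left(2 + \frac{9}{40}\right)\right) \left(-335\right) = \left(-543 + \frac{89}{40}\right) \left(-335\right) = \left(- \frac{21631}{40}\right) \left(-335\right) = \frac{1449277}{8}$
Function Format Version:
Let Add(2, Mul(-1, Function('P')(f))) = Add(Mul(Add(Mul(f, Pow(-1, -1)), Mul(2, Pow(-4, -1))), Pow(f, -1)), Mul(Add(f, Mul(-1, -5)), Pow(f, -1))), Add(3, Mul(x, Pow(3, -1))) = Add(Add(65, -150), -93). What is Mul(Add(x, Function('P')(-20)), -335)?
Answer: Rational(1449277, 8) ≈ 1.8116e+5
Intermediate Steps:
x = -543 (x = Add(-9, Mul(3, Add(Add(65, -150), -93))) = Add(-9, Mul(3, Add(-85, -93))) = Add(-9, Mul(3, -178)) = Add(-9, -534) = -543)
Function('P')(f) = Add(2, Mul(-1, Pow(f, -1), Add(5, f)), Mul(-1, Pow(f, -1), Add(Rational(-1, 2), Mul(-1, f)))) (Function('P')(f) = Add(2, Mul(-1, Add(Mul(Add(Mul(f, Pow(-1, -1)), Mul(2, Pow(-4, -1))), Pow(f, -1)), Mul(Add(f, Mul(-1, -5)), Pow(f, -1))))) = Add(2, Mul(-1, Add(Mul(Add(Mul(f, -1), Mul(2, Rational(-1, 4))), Pow(f, -1)), Mul(Add(f, 5), Pow(f, -1))))) = Add(2, Mul(-1, Add(Mul(Add(Mul(-1, f), Rational(-1, 2)), Pow(f, -1)), Mul(Add(5, f), Pow(f, -1))))) = Add(2, Mul(-1, Add(Mul(Add(Rational(-1, 2), Mul(-1, f)), Pow(f, -1)), Mul(Pow(f, -1), Add(5, f))))) = Add(2, Mul(-1, Add(Mul(Pow(f, -1), Add(Rational(-1, 2), Mul(-1, f))), Mul(Pow(f, -1), Add(5, f))))) = Add(2, Mul(-1, Add(Mul(Pow(f, -1), Add(5, f)), Mul(Pow(f, -1), Add(Rational(-1, 2), Mul(-1, f)))))) = Add(2, Add(Mul(-1, Pow(f, -1), Add(5, f)), Mul(-1, Pow(f, -1), Add(Rational(-1, 2), Mul(-1, f))))) = Add(2, Mul(-1, Pow(f, -1), Add(5, f)), Mul(-1, Pow(f, -1), Add(Rational(-1, 2), Mul(-1, f)))))
Mul(Add(x, Function('P')(-20)), -335) = Mul(Add(-543, Add(2, Mul(Rational(-9, 2), Pow(-20, -1)))), -335) = Mul(Add(-543, Add(2, Mul(Rational(-9, 2), Rational(-1, 20)))), -335) = Mul(Add(-543, Add(2, Rational(9, 40))), -335) = Mul(Add(-543, Rational(89, 40)), -335) = Mul(Rational(-21631, 40), -335) = Rational(1449277, 8)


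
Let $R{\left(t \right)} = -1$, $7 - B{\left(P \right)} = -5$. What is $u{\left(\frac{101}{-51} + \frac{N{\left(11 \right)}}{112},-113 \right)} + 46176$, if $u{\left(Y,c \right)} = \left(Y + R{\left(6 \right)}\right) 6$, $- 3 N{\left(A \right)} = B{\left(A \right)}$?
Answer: $\frac{10985581}{238} \approx 46158.0$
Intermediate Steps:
$B{\left(P \right)} = 12$ ($B{\left(P \right)} = 7 - -5 = 7 + 5 = 12$)
$N{\left(A \right)} = -4$ ($N{\left(A \right)} = \left(- \frac{1}{3}\right) 12 = -4$)
$u{\left(Y,c \right)} = -6 + 6 Y$ ($u{\left(Y,c \right)} = \left(Y - 1\right) 6 = \left(-1 + Y\right) 6 = -6 + 6 Y$)
$u{\left(\frac{101}{-51} + \frac{N{\left(11 \right)}}{112},-113 \right)} + 46176 = \left(-6 + 6 \left(\frac{101}{-51} - \frac{4}{112}\right)\right) + 46176 = \left(-6 + 6 \left(101 \left(- \frac{1}{51}\right) - \frac{1}{28}\right)\right) + 46176 = \left(-6 + 6 \left(- \frac{101}{51} - \frac{1}{28}\right)\right) + 46176 = \left(-6 + 6 \left(- \frac{2879}{1428}\right)\right) + 46176 = \left(-6 - \frac{2879}{238}\right) + 46176 = - \frac{4307}{238} + 46176 = \frac{10985581}{238}$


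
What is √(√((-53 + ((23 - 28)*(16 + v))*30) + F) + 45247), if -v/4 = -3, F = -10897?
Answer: √(45247 + 5*I*√606) ≈ 212.71 + 0.2893*I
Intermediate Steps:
v = 12 (v = -4*(-3) = 12)
√(√((-53 + ((23 - 28)*(16 + v))*30) + F) + 45247) = √(√((-53 + ((23 - 28)*(16 + 12))*30) - 10897) + 45247) = √(√((-53 - 5*28*30) - 10897) + 45247) = √(√((-53 - 140*30) - 10897) + 45247) = √(√((-53 - 4200) - 10897) + 45247) = √(√(-4253 - 10897) + 45247) = √(√(-15150) + 45247) = √(5*I*√606 + 45247) = √(45247 + 5*I*√606)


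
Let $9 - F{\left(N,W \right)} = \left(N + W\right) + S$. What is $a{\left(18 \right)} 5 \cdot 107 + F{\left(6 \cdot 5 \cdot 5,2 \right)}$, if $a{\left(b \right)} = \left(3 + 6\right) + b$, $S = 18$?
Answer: $14284$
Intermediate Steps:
$a{\left(b \right)} = 9 + b$
$F{\left(N,W \right)} = -9 - N - W$ ($F{\left(N,W \right)} = 9 - \left(\left(N + W\right) + 18\right) = 9 - \left(18 + N + W\right) = -9 - N - W$)
$a{\left(18 \right)} 5 \cdot 107 + F{\left(6 \cdot 5 \cdot 5,2 \right)} = \left(9 + 18\right) 5 \cdot 107 - \left(11 + 6 \cdot 5 \cdot 5\right) = 27 \cdot 535 - \left(11 + 150\right) = 14445 - 161 = 14284$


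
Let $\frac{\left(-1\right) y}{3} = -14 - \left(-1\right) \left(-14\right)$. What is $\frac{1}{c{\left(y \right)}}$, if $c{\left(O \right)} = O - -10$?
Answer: $\frac{1}{94} \approx 0.010638$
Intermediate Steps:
$y = 84$ ($y = - 3 \left(-14 - \left(-1\right) \left(-14\right)\right) = - 3 \left(-14 - 14\right) = \left(-3\right) \left(-28\right) = 84$)
$c{\left(O \right)} = 10 + O$ ($c{\left(O \right)} = O + 10 = 10 + O$)
$\frac{1}{c{\left(y \right)}} = \frac{1}{10 + 84} = \frac{1}{94}$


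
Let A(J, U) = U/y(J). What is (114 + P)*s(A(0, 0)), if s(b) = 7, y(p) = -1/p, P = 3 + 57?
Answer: 1218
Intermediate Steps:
P = 60
A(J, U) = -J*U (A(J, U) = U/((-1/J)) = U*(-J) = -J*U)
(114 + P)*s(A(0, 0)) = (114 + 60)*7 = 174*7 = 1218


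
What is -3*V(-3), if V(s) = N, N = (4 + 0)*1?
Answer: -12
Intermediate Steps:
N = 4 (N = 4*1 = 4)
V(s) = 4
-3*V(-3) = -3*4 = -12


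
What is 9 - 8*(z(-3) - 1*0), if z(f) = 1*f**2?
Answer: -63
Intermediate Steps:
z(f) = f**2
9 - 8*(z(-3) - 1*0) = 9 - 8*((-3)**2 - 1*0) = 9 - 8*(9 + 0) = 9 - 8*9 = 9 - 72 = -63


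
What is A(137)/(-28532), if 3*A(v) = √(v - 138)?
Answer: -I/85596 ≈ -1.1683e-5*I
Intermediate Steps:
A(v) = √(-138 + v)/3 (A(v) = √(v - 138)/3 = √(-138 + v)/3)
A(137)/(-28532) = (√(-138 + 137)/3)/(-28532) = (√(-1)/3)*(-1/28532) = (I/3)*(-1/28532) = -I/85596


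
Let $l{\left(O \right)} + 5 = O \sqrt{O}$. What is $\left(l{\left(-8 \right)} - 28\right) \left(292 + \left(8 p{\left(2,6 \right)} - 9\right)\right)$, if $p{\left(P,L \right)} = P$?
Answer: $-9867 - 4784 i \sqrt{2} \approx -9867.0 - 6765.6 i$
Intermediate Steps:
$l{\left(O \right)} = -5 + O^{\frac{3}{2}}$ ($l{\left(O \right)} = -5 + O \sqrt{O} = -5 + O^{\frac{3}{2}}$)
$\left(l{\left(-8 \right)} - 28\right) \left(292 + \left(8 p{\left(2,6 \right)} - 9\right)\right) = \left(\left(-5 + \left(-8\right)^{\frac{3}{2}}\right) - 28\right) \left(292 + \left(8 \cdot 2 - 9\right)\right) = \left(\left(-5 - 16 i \sqrt{2}\right) - 28\right) \left(292 + \left(16 - 9\right)\right) = \left(-33 - 16 i \sqrt{2}\right) \left(292 + 7\right) = \left(-33 - 16 i \sqrt{2}\right) 299 = -9867 - 4784 i \sqrt{2}$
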